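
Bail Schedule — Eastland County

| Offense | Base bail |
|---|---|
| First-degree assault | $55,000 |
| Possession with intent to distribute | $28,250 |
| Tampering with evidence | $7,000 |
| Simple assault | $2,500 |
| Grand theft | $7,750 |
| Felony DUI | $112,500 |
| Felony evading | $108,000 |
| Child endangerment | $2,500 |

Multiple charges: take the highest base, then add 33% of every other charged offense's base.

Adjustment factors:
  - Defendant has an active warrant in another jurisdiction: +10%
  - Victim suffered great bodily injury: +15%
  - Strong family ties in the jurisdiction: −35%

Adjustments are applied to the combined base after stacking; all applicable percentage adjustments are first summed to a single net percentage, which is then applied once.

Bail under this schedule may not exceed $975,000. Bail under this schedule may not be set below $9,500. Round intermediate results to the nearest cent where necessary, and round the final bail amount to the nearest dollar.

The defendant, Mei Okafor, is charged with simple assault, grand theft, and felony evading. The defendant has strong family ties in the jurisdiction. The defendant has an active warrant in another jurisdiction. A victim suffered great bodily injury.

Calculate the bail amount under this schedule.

Base amounts from the schedule: simple assault $2,500; grand theft $7,750; felony evading $108,000.
Stacking rule: highest base plus 33% of each additional charge. Highest is felony evading at $108,000. Additional: $2,500 × 33% = $825; $7,750 × 33% = $2,557.50. Combined base = $108,000 + $3,382.50 = $111,382.50.
Net percentage adjustment: +10% +15% −35% = −10%. $111,382.50 × 0.9 = $100,244.25.
$100,244.25 is within the $975,000 maximum.
$100,244.25 is at or above the $9,500 minimum.
Rounded to the nearest dollar: $100,244.

$100,244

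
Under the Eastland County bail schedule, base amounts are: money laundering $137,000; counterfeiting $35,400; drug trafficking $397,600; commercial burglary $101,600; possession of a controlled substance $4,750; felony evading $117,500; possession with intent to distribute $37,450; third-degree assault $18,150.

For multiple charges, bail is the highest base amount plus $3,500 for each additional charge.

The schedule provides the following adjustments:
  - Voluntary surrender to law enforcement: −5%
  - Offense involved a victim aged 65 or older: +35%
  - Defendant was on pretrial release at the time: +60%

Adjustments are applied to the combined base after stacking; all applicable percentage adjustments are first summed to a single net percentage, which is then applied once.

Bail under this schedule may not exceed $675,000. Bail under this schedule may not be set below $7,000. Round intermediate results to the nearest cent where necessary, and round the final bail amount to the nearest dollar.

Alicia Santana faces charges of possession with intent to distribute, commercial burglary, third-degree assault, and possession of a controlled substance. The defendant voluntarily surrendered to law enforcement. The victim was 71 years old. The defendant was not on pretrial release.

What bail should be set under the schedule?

Base amounts from the schedule: possession with intent to distribute $37,450; commercial burglary $101,600; third-degree assault $18,150; possession of a controlled substance $4,750.
Stacking rule: highest base plus $3,500 per additional charge. Highest is commercial burglary at $101,600; 3 additional charges → +$10,500. Combined base = $112,100.
Net percentage adjustment: −5% +35% = +30%. $112,100 × 1.3 = $145,730.
$145,730 is within the $675,000 maximum.
$145,730 is at or above the $7,000 minimum.

$145,730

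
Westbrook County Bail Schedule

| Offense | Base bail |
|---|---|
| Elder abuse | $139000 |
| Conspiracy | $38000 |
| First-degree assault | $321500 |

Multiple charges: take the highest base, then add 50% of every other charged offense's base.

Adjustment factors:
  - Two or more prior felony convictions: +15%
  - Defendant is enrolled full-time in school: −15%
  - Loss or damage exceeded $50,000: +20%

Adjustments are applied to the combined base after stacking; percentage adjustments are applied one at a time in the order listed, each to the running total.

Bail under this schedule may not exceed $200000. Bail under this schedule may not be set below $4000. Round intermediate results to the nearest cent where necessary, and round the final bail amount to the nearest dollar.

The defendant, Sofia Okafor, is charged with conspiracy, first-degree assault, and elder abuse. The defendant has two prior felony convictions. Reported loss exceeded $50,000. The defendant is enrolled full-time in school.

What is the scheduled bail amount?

$200000

Base amounts from the schedule: conspiracy $38000; first-degree assault $321500; elder abuse $139000.
Stacking rule: highest base plus 50% of each additional charge. Highest is first-degree assault at $321500. Additional: $38000 × 50% = $19000; $139000 × 50% = $69500. Combined base = $321500 + $88500 = $410000.
Two or more prior felony convictions (+15%): $410000 × 1.15 = $471500.
Defendant is enrolled full-time in school (−15%): $471500 × 0.85 = $400775.
Loss or damage exceeded $50,000 (+20%): $400775 × 1.2 = $480930.
Result $480930 exceeds the maximum of $200000; bail is capped at $200000.
$200000 is at or above the $4000 minimum.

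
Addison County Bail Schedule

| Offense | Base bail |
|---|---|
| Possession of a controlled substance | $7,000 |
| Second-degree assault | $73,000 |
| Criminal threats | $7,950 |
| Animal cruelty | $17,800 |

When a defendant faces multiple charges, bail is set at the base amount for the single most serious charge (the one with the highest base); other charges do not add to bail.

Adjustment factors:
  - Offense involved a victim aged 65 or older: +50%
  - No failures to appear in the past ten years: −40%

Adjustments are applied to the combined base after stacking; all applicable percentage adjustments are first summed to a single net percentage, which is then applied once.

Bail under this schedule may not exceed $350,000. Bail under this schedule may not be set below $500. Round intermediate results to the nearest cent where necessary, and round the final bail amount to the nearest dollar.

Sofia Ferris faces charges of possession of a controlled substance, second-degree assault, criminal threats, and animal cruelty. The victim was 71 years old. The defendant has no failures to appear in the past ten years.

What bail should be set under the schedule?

Base amounts from the schedule: possession of a controlled substance $7,000; second-degree assault $73,000; criminal threats $7,950; animal cruelty $17,800.
Stacking rule: use the highest base only. Highest is second-degree assault at $73,000. Combined base = $73,000.
Net percentage adjustment: +50% −40% = +10%. $73,000 × 1.1 = $80,300.
$80,300 is within the $350,000 maximum.
$80,300 is at or above the $500 minimum.

$80,300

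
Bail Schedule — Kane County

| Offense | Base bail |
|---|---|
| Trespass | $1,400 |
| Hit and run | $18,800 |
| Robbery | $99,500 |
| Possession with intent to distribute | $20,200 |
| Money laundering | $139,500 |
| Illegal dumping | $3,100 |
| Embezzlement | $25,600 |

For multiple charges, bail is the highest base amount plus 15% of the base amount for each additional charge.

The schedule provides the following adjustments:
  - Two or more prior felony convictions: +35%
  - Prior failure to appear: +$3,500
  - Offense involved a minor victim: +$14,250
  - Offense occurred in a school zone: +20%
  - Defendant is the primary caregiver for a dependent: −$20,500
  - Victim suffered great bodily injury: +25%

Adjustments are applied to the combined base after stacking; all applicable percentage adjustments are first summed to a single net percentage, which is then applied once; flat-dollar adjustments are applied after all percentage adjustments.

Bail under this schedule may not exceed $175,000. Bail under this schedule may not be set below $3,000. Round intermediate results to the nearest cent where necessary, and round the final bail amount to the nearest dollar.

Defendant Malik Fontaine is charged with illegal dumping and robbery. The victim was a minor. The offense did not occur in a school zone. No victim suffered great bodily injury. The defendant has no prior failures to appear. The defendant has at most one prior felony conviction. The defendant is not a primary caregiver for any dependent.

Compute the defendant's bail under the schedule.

Base amounts from the schedule: illegal dumping $3,100; robbery $99,500.
Stacking rule: highest base plus 15% of each additional charge. Highest is robbery at $99,500. Additional: $3,100 × 15% = $465. Combined base = $99,500 + $465 = $99,965.
Offense involved a minor victim (+$14,250 flat): $99,965 + $14,250 = $114,215.
$114,215 is within the $175,000 maximum.
$114,215 is at or above the $3,000 minimum.

$114,215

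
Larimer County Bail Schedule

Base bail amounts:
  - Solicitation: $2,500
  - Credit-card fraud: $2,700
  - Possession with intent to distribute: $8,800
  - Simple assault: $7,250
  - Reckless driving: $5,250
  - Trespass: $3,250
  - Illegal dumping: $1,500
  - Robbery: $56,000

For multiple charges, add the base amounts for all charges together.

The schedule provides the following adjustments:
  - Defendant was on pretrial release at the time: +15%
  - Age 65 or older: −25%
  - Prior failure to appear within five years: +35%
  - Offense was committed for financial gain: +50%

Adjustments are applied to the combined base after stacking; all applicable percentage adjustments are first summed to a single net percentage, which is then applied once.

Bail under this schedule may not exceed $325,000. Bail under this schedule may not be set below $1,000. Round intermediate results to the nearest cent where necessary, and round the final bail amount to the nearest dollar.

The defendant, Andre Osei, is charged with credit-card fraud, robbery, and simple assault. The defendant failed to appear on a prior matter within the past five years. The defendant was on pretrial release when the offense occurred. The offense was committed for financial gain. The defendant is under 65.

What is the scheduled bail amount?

$131,900

Base amounts from the schedule: credit-card fraud $2,700; robbery $56,000; simple assault $7,250.
Stacking rule: sum of all bases. $2,700 + $56,000 + $7,250 = $65,950.
Net percentage adjustment: +15% +35% +50% = +100%. $65,950 × 2 = $131,900.
$131,900 is within the $325,000 maximum.
$131,900 is at or above the $1,000 minimum.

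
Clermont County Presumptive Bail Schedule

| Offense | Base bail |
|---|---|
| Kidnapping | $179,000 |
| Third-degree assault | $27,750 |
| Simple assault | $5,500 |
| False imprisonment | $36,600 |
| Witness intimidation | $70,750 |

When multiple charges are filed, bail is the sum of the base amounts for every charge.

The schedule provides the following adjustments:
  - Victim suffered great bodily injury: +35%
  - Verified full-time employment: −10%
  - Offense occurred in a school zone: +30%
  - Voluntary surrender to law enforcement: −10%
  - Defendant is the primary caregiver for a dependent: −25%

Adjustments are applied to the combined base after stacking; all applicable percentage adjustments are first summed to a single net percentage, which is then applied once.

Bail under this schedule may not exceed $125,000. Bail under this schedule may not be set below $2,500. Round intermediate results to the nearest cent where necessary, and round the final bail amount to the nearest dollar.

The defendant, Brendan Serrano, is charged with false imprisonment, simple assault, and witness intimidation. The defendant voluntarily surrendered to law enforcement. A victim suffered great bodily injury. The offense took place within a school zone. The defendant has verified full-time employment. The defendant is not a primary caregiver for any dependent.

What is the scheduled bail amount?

$125,000

Base amounts from the schedule: false imprisonment $36,600; simple assault $5,500; witness intimidation $70,750.
Stacking rule: sum of all bases. $36,600 + $5,500 + $70,750 = $112,850.
Net percentage adjustment: +35% −10% +30% −10% = +45%. $112,850 × 1.45 = $163,632.50.
Result $163,632.50 exceeds the maximum of $125,000; bail is capped at $125,000.
$125,000 is at or above the $2,500 minimum.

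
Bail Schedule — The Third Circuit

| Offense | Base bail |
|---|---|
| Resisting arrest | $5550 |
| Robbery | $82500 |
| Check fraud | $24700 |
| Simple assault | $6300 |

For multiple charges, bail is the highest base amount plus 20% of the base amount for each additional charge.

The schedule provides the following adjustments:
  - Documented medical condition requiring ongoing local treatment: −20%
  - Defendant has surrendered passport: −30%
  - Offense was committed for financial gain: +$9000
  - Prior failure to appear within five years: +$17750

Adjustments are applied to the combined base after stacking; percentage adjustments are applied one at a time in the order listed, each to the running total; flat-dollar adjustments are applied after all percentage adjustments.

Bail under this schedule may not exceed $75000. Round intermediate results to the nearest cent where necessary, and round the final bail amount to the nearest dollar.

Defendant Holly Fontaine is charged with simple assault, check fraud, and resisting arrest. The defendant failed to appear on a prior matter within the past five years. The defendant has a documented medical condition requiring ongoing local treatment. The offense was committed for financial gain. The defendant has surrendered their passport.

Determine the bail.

Base amounts from the schedule: simple assault $6300; check fraud $24700; resisting arrest $5550.
Stacking rule: highest base plus 20% of each additional charge. Highest is check fraud at $24700. Additional: $6300 × 20% = $1260; $5550 × 20% = $1110. Combined base = $24700 + $2370 = $27070.
Documented medical condition requiring ongoing local treatment (−20%): $27070 × 0.8 = $21656.
Defendant has surrendered passport (−30%): $21656 × 0.7 = $15159.20.
Offense was committed for financial gain (+$9000 flat): $15159.20 + $9000 = $24159.20.
Prior failure to appear within five years (+$17750 flat): $24159.20 + $17750 = $41909.20.
$41909.20 is within the $75000 maximum.
Rounded to the nearest dollar: $41909.

$41909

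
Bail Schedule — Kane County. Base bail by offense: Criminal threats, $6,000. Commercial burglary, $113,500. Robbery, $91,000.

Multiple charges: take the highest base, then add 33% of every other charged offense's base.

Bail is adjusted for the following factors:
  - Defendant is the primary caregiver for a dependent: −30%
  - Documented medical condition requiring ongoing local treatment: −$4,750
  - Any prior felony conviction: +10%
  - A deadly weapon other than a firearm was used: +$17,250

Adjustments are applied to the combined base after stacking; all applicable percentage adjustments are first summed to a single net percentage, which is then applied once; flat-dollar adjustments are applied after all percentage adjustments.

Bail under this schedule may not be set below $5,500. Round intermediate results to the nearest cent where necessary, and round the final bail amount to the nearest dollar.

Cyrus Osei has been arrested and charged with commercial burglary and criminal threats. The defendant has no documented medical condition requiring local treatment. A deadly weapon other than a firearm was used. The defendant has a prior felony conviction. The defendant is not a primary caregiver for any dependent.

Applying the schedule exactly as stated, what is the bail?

Base amounts from the schedule: commercial burglary $113,500; criminal threats $6,000.
Stacking rule: highest base plus 33% of each additional charge. Highest is commercial burglary at $113,500. Additional: $6,000 × 33% = $1,980. Combined base = $113,500 + $1,980 = $115,480.
Any prior felony conviction (+10%): $115,480 × 1.1 = $127,028.
A deadly weapon other than a firearm was used (+$17,250 flat): $127,028 + $17,250 = $144,278.
$144,278 is at or above the $5,500 minimum.

$144,278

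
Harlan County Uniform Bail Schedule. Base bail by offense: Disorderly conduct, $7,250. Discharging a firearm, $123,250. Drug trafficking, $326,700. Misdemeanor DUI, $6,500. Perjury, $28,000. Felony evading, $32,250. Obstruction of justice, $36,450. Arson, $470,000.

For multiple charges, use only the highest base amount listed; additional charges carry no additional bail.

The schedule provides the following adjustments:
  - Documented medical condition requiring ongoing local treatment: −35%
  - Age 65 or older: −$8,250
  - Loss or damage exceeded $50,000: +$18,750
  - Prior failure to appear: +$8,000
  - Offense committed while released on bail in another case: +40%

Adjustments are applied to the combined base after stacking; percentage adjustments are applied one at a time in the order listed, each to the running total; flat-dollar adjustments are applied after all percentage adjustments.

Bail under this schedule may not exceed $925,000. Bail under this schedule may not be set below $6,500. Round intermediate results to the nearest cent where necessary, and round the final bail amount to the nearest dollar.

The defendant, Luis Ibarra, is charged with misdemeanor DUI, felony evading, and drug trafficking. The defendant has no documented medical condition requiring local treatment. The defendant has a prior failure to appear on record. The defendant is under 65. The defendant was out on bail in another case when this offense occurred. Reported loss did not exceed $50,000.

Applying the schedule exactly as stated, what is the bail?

Base amounts from the schedule: misdemeanor DUI $6,500; felony evading $32,250; drug trafficking $326,700.
Stacking rule: use the highest base only. Highest is drug trafficking at $326,700. Combined base = $326,700.
Offense committed while released on bail in another case (+40%): $326,700 × 1.4 = $457,380.
Prior failure to appear (+$8,000 flat): $457,380 + $8,000 = $465,380.
$465,380 is within the $925,000 maximum.
$465,380 is at or above the $6,500 minimum.

$465,380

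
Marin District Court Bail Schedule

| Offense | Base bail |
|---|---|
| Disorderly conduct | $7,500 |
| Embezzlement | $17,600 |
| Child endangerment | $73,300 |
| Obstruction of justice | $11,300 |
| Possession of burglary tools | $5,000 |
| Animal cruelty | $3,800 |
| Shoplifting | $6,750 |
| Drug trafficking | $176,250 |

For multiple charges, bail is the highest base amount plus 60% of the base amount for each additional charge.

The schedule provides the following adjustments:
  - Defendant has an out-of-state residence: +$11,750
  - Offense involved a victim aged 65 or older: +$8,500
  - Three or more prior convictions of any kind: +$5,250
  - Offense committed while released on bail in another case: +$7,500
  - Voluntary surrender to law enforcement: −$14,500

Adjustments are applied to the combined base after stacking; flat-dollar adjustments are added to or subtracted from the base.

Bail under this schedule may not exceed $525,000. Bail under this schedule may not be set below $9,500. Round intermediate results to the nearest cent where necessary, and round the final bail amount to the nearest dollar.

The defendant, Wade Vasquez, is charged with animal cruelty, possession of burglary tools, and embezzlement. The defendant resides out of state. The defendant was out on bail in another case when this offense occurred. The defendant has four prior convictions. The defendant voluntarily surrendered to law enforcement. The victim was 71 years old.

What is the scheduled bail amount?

Base amounts from the schedule: animal cruelty $3,800; possession of burglary tools $5,000; embezzlement $17,600.
Stacking rule: highest base plus 60% of each additional charge. Highest is embezzlement at $17,600. Additional: $3,800 × 60% = $2,280; $5,000 × 60% = $3,000. Combined base = $17,600 + $5,280 = $22,880.
Defendant has an out-of-state residence (+$11,750 flat): $22,880 + $11,750 = $34,630.
Offense involved a victim aged 65 or older (+$8,500 flat): $34,630 + $8,500 = $43,130.
Three or more prior convictions of any kind (+$5,250 flat): $43,130 + $5,250 = $48,380.
Offense committed while released on bail in another case (+$7,500 flat): $48,380 + $7,500 = $55,880.
Voluntary surrender to law enforcement (−$14,500 flat): $55,880 − $14,500 = $41,380.
$41,380 is within the $525,000 maximum.
$41,380 is at or above the $9,500 minimum.

$41,380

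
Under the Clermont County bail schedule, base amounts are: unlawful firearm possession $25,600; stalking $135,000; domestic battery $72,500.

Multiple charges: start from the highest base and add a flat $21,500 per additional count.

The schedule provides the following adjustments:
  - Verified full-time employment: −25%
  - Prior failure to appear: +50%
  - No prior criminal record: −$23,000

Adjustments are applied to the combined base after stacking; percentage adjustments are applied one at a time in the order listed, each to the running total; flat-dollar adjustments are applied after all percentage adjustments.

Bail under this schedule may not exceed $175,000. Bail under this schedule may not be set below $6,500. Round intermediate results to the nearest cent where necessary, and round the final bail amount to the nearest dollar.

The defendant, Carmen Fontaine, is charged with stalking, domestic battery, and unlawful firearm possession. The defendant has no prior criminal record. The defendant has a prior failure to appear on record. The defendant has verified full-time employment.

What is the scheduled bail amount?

Base amounts from the schedule: stalking $135,000; domestic battery $72,500; unlawful firearm possession $25,600.
Stacking rule: highest base plus $21,500 per additional charge. Highest is stalking at $135,000; 2 additional charges → +$43,000. Combined base = $178,000.
Verified full-time employment (−25%): $178,000 × 0.75 = $133,500.
Prior failure to appear (+50%): $133,500 × 1.5 = $200,250.
No prior criminal record (−$23,000 flat): $200,250 − $23,000 = $177,250.
Result $177,250 exceeds the maximum of $175,000; bail is capped at $175,000.
$175,000 is at or above the $6,500 minimum.

$175,000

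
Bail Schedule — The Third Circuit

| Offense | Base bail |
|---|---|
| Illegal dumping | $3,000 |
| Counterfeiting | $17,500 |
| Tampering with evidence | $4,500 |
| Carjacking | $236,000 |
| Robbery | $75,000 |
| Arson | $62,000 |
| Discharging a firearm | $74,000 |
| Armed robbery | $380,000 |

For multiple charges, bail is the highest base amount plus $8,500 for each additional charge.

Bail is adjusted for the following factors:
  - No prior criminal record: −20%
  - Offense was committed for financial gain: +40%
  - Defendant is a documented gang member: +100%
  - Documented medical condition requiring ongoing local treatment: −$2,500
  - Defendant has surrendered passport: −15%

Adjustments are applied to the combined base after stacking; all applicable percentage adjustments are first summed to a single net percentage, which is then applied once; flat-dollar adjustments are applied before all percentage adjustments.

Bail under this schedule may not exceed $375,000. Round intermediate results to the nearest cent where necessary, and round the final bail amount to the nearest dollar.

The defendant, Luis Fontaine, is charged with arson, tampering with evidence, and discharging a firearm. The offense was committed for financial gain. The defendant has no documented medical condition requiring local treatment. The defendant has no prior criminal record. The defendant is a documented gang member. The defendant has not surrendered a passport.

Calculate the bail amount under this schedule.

Base amounts from the schedule: arson $62,000; tampering with evidence $4,500; discharging a firearm $74,000.
Stacking rule: highest base plus $8,500 per additional charge. Highest is discharging a firearm at $74,000; 2 additional charges → +$17,000. Combined base = $91,000.
Net percentage adjustment: −20% +40% +100% = +120%. $91,000 × 2.2 = $200,200.
$200,200 is within the $375,000 maximum.

$200,200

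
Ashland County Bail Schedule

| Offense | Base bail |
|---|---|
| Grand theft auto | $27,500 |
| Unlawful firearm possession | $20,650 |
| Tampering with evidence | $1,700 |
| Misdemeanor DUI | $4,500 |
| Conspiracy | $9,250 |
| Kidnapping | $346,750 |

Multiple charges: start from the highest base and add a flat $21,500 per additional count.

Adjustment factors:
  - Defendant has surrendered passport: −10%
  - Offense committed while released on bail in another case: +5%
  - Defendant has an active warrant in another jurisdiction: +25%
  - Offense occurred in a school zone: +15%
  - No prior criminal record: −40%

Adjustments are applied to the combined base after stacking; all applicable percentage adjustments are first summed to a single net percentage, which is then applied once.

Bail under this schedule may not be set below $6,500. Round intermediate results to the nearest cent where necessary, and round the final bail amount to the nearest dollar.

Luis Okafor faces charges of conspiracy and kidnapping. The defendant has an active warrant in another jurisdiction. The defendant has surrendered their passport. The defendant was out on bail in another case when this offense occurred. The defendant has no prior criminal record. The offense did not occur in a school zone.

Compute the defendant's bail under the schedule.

Base amounts from the schedule: conspiracy $9,250; kidnapping $346,750.
Stacking rule: highest base plus $21,500 per additional charge. Highest is kidnapping at $346,750; 1 additional charge → +$21,500. Combined base = $368,250.
Net percentage adjustment: −10% +5% +25% −40% = −20%. $368,250 × 0.8 = $294,600.
$294,600 is at or above the $6,500 minimum.

$294,600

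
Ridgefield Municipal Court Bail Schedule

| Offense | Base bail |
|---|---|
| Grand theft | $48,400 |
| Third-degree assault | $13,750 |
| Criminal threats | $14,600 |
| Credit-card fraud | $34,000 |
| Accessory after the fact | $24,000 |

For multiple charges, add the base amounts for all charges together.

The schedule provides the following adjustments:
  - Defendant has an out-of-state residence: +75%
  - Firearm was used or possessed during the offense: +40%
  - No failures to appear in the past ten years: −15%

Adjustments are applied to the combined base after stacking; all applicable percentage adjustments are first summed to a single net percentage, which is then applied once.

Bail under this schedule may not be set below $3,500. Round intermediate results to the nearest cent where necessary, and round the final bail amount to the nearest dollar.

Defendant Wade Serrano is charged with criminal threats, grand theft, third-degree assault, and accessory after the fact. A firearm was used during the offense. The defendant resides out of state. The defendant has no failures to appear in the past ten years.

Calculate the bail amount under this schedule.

$201,500

Base amounts from the schedule: criminal threats $14,600; grand theft $48,400; third-degree assault $13,750; accessory after the fact $24,000.
Stacking rule: sum of all bases. $14,600 + $48,400 + $13,750 + $24,000 = $100,750.
Net percentage adjustment: +75% +40% −15% = +100%. $100,750 × 2 = $201,500.
$201,500 is at or above the $3,500 minimum.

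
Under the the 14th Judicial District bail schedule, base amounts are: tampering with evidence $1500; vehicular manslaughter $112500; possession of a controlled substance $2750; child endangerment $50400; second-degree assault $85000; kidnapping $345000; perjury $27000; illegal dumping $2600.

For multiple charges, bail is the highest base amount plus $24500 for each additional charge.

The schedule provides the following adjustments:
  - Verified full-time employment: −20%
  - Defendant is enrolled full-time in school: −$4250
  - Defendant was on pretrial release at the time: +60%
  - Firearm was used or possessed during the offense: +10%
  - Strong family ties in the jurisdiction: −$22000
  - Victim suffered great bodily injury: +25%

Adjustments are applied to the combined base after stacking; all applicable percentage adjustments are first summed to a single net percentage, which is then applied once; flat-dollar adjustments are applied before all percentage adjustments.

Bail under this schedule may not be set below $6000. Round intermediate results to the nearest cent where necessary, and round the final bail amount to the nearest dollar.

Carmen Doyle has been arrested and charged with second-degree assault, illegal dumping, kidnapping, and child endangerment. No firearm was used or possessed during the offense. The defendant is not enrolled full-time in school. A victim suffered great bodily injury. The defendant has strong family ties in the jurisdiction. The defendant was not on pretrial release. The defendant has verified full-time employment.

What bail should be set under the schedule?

$416325

Base amounts from the schedule: second-degree assault $85000; illegal dumping $2600; kidnapping $345000; child endangerment $50400.
Stacking rule: highest base plus $24500 per additional charge. Highest is kidnapping at $345000; 3 additional charges → +$73500. Combined base = $418500.
Strong family ties in the jurisdiction (−$22000 flat): $418500 − $22000 = $396500.
Net percentage adjustment: −20% +25% = +5%. $396500 × 1.05 = $416325.
$416325 is at or above the $6000 minimum.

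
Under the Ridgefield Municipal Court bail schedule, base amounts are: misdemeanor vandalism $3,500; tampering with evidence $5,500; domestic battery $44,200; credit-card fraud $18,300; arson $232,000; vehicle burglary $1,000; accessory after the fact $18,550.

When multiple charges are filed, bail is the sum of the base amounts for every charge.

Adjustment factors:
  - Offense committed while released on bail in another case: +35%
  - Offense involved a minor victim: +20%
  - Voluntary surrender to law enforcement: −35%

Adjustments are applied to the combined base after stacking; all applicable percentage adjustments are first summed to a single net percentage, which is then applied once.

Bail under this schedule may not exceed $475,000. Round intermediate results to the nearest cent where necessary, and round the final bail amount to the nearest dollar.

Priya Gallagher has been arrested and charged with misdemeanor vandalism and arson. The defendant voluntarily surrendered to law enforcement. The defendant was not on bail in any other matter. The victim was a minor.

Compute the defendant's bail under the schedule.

$200,175

Base amounts from the schedule: misdemeanor vandalism $3,500; arson $232,000.
Stacking rule: sum of all bases. $3,500 + $232,000 = $235,500.
Net percentage adjustment: +20% −35% = −15%. $235,500 × 0.85 = $200,175.
$200,175 is within the $475,000 maximum.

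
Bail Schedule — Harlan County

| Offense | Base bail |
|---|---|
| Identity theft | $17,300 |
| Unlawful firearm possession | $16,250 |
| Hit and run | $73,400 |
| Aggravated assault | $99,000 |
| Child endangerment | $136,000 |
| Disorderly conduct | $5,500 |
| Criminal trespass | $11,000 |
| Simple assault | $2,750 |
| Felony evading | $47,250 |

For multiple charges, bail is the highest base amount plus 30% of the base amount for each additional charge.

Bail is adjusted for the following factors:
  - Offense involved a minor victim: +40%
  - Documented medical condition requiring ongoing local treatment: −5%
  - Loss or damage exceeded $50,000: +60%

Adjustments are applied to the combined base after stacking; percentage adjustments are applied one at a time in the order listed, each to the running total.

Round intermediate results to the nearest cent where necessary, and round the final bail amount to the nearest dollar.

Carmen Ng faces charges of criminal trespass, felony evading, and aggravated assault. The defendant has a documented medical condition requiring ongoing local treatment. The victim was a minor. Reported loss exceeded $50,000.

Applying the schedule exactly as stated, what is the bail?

Base amounts from the schedule: criminal trespass $11,000; felony evading $47,250; aggravated assault $99,000.
Stacking rule: highest base plus 30% of each additional charge. Highest is aggravated assault at $99,000. Additional: $11,000 × 30% = $3,300; $47,250 × 30% = $14,175. Combined base = $99,000 + $17,475 = $116,475.
Offense involved a minor victim (+40%): $116,475 × 1.4 = $163,065.
Documented medical condition requiring ongoing local treatment (−5%): $163,065 × 0.95 = $154,911.75.
Loss or damage exceeded $50,000 (+60%): $154,911.75 × 1.6 = $247,858.80.
Rounded to the nearest dollar: $247,859.

$247,859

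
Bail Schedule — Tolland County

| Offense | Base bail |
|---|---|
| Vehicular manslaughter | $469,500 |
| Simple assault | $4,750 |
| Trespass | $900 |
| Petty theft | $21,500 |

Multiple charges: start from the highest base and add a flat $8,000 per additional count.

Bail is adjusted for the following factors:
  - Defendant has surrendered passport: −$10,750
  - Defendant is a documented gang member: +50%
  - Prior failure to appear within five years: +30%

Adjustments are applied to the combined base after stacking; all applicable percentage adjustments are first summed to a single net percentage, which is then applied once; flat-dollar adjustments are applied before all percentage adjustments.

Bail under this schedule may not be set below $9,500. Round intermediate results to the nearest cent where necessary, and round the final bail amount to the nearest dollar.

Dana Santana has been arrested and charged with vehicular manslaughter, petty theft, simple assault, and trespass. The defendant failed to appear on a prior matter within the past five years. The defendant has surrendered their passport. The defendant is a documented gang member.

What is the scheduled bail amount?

Base amounts from the schedule: vehicular manslaughter $469,500; petty theft $21,500; simple assault $4,750; trespass $900.
Stacking rule: highest base plus $8,000 per additional charge. Highest is vehicular manslaughter at $469,500; 3 additional charges → +$24,000. Combined base = $493,500.
Defendant has surrendered passport (−$10,750 flat): $493,500 − $10,750 = $482,750.
Net percentage adjustment: +50% +30% = +80%. $482,750 × 1.8 = $868,950.
$868,950 is at or above the $9,500 minimum.

$868,950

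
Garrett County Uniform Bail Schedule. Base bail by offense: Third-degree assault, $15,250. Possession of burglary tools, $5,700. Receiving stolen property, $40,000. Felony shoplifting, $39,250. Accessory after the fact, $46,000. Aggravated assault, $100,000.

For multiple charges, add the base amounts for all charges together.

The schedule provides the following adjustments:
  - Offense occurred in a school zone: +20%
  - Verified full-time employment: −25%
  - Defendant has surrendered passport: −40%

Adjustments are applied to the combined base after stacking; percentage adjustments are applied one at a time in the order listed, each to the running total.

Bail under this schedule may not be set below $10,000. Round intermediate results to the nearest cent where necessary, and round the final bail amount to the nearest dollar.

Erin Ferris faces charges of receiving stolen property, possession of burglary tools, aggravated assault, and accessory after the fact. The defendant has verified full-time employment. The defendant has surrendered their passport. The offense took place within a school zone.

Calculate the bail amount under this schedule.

$103,518

Base amounts from the schedule: receiving stolen property $40,000; possession of burglary tools $5,700; aggravated assault $100,000; accessory after the fact $46,000.
Stacking rule: sum of all bases. $40,000 + $5,700 + $100,000 + $46,000 = $191,700.
Offense occurred in a school zone (+20%): $191,700 × 1.2 = $230,040.
Verified full-time employment (−25%): $230,040 × 0.75 = $172,530.
Defendant has surrendered passport (−40%): $172,530 × 0.6 = $103,518.
$103,518 is at or above the $10,000 minimum.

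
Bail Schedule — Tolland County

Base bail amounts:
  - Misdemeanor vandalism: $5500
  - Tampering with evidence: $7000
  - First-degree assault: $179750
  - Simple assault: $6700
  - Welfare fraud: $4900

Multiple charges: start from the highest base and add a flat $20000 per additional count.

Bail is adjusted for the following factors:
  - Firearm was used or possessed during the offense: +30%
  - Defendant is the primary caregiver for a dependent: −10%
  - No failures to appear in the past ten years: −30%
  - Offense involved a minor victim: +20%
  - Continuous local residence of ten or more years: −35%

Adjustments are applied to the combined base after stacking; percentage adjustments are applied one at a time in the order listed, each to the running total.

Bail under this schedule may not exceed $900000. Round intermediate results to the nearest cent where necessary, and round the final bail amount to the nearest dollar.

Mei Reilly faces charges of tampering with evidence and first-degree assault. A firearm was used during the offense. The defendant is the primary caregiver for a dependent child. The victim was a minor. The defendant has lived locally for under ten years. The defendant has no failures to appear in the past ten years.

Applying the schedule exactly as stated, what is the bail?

$196314

Base amounts from the schedule: tampering with evidence $7000; first-degree assault $179750.
Stacking rule: highest base plus $20000 per additional charge. Highest is first-degree assault at $179750; 1 additional charge → +$20000. Combined base = $199750.
Firearm was used or possessed during the offense (+30%): $199750 × 1.3 = $259675.
Defendant is the primary caregiver for a dependent (−10%): $259675 × 0.9 = $233707.50.
No failures to appear in the past ten years (−30%): $233707.50 × 0.7 = $163595.25.
Offense involved a minor victim (+20%): $163595.25 × 1.2 = $196314.30.
$196314.30 is within the $900000 maximum.
Rounded to the nearest dollar: $196314.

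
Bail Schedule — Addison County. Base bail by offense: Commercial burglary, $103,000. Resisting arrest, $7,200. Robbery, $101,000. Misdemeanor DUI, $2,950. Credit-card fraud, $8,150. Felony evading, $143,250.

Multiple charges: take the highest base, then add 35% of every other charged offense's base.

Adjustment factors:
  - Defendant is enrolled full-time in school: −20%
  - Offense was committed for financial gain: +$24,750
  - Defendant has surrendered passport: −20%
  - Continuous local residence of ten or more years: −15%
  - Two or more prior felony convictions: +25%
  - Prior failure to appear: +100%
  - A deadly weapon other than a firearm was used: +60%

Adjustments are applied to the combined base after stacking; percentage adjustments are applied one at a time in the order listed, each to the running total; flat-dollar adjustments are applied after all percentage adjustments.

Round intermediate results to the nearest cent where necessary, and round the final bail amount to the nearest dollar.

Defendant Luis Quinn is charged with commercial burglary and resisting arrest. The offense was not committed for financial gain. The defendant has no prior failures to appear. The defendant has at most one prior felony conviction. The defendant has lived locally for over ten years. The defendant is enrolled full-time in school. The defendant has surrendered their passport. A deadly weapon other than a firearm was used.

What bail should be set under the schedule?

$91,845

Base amounts from the schedule: commercial burglary $103,000; resisting arrest $7,200.
Stacking rule: highest base plus 35% of each additional charge. Highest is commercial burglary at $103,000. Additional: $7,200 × 35% = $2,520. Combined base = $103,000 + $2,520 = $105,520.
Defendant is enrolled full-time in school (−20%): $105,520 × 0.8 = $84,416.
Defendant has surrendered passport (−20%): $84,416 × 0.8 = $67,532.80.
Continuous local residence of ten or more years (−15%): $67,532.80 × 0.85 = $57,402.88.
A deadly weapon other than a firearm was used (+60%): $57,402.88 × 1.6 = $91,844.61.
Rounded to the nearest dollar: $91,845.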